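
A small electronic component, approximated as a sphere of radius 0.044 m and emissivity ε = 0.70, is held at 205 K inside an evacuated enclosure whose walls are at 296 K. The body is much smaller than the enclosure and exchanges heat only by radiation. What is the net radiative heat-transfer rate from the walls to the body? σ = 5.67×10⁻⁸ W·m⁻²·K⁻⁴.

P_net ≈ 5.71 W

For a small grey body in a large enclosure: P_net = εσA(T_body⁴ − T_wall⁴).
A = 4πr² = 0.02433 m²; T_body⁴ − T_wall⁴ = 1.766×10⁹ − 7.677×10⁹ = -5.910×10⁹ K⁴.
|P_net| = 0.70·5.67×10⁻⁸·0.02433·5.910×10⁹.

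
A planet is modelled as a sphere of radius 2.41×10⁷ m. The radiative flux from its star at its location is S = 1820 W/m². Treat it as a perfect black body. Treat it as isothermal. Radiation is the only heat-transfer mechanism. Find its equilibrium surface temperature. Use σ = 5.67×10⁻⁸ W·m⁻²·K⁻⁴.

T ≈ 299 K

At equilibrium, absorbed power = emitted power.
Absorbing cross-section = πr² = 1.825×10¹⁵ m²; emitting surface = 4πr² = 7.299×10¹⁵ m² (ratio 4).
S·A_cross = εσ·A_surf·T⁴  ⇒  T⁴ = S/(4σ).
T⁴ = 1.00·1820/(4·5.67×10⁻⁸) = 8.025×10⁹ K⁴.
T = (8.025×10⁹)^(1/4).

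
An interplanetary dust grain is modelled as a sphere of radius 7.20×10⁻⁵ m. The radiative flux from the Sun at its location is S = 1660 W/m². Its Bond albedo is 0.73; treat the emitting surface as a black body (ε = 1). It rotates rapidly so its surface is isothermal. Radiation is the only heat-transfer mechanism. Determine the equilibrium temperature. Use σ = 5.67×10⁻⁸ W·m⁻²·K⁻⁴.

At equilibrium, absorbed power = emitted power.
Absorbing cross-section = πr² = 1.629×10⁻⁸ m²; emitting surface = 4πr² = 6.514×10⁻⁸ m² (ratio 4).
(1−a)S·A_cross = εσ·A_surf·T⁴  ⇒  T⁴ = (1−a)S/(4σ).
T⁴ = 0.270·1660/(4·5.67×10⁻⁸) = 1.976×10⁹ K⁴.
T = (1.976×10⁹)^(1/4).

T ≈ 211 K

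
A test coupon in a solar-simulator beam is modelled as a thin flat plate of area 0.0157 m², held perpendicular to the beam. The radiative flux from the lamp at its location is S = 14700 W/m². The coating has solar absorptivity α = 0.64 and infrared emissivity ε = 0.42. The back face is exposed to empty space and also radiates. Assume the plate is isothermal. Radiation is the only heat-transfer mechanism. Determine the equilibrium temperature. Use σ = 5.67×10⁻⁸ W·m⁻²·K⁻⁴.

T ≈ 667 K

At equilibrium, absorbed power = emitted power.
Absorbing cross-section = A = 0.01570 m²; emitting surface = 2A = 0.03140 m² (ratio 2).
αS·A_cross = εσ·A_surf·T⁴  ⇒  T⁴ = αS/(ε·2σ).
T⁴ = 0.640·14700/(0.42·2·5.67×10⁻⁸) = 1.975×10¹¹ K⁴.
T = (1.975×10¹¹)^(1/4).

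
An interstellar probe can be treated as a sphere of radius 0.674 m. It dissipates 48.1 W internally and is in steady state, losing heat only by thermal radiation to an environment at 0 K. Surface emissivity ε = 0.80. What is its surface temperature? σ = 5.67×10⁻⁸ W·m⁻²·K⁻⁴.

T ≈ 117 K

Steady state: internal power = radiated power, P = εσA T⁴.
Radiating area A = 4πr² = 5.709 m².
T⁴ = P/(εσA) = 48.1/(0.80·5.67×10⁻⁸·5.709) = 1.858×10⁸ K⁴.
T = (1.858×10⁸)^(1/4).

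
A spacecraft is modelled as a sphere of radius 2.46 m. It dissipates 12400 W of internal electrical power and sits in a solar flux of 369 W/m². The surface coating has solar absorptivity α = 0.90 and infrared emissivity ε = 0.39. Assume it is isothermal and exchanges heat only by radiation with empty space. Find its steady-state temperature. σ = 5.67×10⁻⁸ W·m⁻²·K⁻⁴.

At steady state, absorbed solar power + internal power = radiated power.
Absorbed: α·S·A_cross = 0.90·369·19.01 = 6314 W (cross-section πr²).
Total input = 6314 + 12400 = 18710 W.
Radiated: εσ·A_surf·T⁴ with A_surf = 4πr² = 76.05 m².
T⁴ = 18710/(0.39·5.67×10⁻⁸·76.05) = 1.113×10¹⁰ K⁴.

T ≈ 325 K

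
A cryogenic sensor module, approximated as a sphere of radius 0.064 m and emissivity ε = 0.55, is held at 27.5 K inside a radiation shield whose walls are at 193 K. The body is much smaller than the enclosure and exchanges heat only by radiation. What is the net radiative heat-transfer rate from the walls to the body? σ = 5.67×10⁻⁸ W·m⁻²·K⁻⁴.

P_net ≈ 2.23 W

For a small grey body in a large enclosure: P_net = εσA(T_body⁴ − T_wall⁴).
A = 4πr² = 0.05147 m²; T_body⁴ − T_wall⁴ = 5.719×10⁵ − 1.387×10⁹ = -1.387×10⁹ K⁴.
|P_net| = 0.55·5.67×10⁻⁸·0.05147·1.387×10⁹.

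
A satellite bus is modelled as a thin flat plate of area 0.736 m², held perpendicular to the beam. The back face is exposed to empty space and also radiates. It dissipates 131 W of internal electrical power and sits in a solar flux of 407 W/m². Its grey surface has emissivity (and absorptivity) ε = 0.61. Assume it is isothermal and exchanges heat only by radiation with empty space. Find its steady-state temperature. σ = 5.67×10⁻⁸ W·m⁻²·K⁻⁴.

T ≈ 280 K

At steady state, absorbed solar power + internal power = radiated power.
Absorbed: α·S·A_cross = 0.61·407·0.7360 = 182.7 W (cross-section A).
Total input = 182.7 + 131 = 313.7 W.
Radiated: εσ·A_surf·T⁴ with A_surf = 2A = 1.472 m².
T⁴ = 313.7/(0.61·5.67×10⁻⁸·1.472) = 6.162×10⁹ K⁴.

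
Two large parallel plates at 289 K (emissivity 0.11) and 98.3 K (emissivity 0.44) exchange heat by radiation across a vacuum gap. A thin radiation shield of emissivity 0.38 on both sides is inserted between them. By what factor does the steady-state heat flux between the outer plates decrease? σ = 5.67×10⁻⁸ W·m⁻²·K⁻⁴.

Without shield: q₀ = σΔ(T⁴)/(1/ε₁+1/ε₂−1) with denominator 10.36.
With shield the two gaps are in series; the resistances add: (1/ε₁+1/ε_s−1)+(1/ε_s+1/ε₂−1) = 10.72+3.904 = 14.63.
Heat-flux ratio q₀/q = 14.63/10.36.

factor ≈ 1.41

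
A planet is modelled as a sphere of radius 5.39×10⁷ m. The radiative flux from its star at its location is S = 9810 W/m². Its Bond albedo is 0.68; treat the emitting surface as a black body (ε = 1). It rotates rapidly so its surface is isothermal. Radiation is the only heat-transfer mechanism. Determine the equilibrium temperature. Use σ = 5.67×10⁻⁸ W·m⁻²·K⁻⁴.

At equilibrium, absorbed power = emitted power.
Absorbing cross-section = πr² = 9.127×10¹⁵ m²; emitting surface = 4πr² = 3.651×10¹⁶ m² (ratio 4).
(1−a)S·A_cross = εσ·A_surf·T⁴  ⇒  T⁴ = (1−a)S/(4σ).
T⁴ = 0.320·9810/(4·5.67×10⁻⁸) = 1.384×10¹⁰ K⁴.
T = (1.384×10¹⁰)^(1/4).

T ≈ 343 K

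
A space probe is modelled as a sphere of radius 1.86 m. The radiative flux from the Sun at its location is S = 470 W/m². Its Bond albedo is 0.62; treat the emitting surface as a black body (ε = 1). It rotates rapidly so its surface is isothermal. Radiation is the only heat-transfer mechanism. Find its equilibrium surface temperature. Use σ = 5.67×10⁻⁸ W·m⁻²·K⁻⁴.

T ≈ 168 K

At equilibrium, absorbed power = emitted power.
Absorbing cross-section = πr² = 10.87 m²; emitting surface = 4πr² = 43.47 m² (ratio 4).
(1−a)S·A_cross = εσ·A_surf·T⁴  ⇒  T⁴ = (1−a)S/(4σ).
T⁴ = 0.380·470/(4·5.67×10⁻⁸) = 7.875×10⁸ K⁴.
T = (7.875×10⁸)^(1/4).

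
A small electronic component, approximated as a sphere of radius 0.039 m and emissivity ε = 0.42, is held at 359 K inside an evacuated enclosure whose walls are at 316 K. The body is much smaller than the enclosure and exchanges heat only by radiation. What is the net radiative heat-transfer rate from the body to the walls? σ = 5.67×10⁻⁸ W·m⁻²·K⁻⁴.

P_net ≈ 3.02 W

For a small grey body in a large enclosure: P_net = εσA(T_body⁴ − T_wall⁴).
A = 4πr² = 0.01911 m²; T_body⁴ − T_wall⁴ = 1.661×10¹⁰ − 9.971×10⁹ = 6.639×10⁹ K⁴.
|P_net| = 0.42·5.67×10⁻⁸·0.01911·6.639×10⁹.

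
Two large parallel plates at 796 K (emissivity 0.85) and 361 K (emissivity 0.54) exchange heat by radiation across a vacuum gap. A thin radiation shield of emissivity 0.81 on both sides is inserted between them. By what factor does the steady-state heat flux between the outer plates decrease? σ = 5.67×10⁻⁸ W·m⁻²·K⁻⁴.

Without shield: q₀ = σΔ(T⁴)/(1/ε₁+1/ε₂−1) with denominator 2.028.
With shield the two gaps are in series; the resistances add: (1/ε₁+1/ε_s−1)+(1/ε_s+1/ε₂−1) = 1.411+2.086 = 3.497.
Heat-flux ratio q₀/q = 3.497/2.028.

factor ≈ 1.72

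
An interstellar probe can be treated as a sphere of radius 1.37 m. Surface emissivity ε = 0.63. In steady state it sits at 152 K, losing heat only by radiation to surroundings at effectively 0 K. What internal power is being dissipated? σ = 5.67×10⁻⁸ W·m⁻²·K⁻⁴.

Steady state: P = εσA T⁴.
A = 4πr² = 23.59 m²; T⁴ = (152)⁴ = 5.338×10⁸ K⁴.
P = 0.63 × 5.67×10⁻⁸ × 23.59 × 5.338×10⁸.

P ≈ 450 W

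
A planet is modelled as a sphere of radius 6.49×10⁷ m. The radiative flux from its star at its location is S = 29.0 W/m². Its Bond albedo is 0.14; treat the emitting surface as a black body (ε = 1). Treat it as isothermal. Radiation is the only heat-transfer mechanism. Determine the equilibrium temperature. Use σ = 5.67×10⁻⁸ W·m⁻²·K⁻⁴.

T ≈ 102 K

At equilibrium, absorbed power = emitted power.
Absorbing cross-section = πr² = 1.323×10¹⁶ m²; emitting surface = 4πr² = 5.293×10¹⁶ m² (ratio 4).
(1−a)S·A_cross = εσ·A_surf·T⁴  ⇒  T⁴ = (1−a)S/(4σ).
T⁴ = 0.860·29.0/(4·5.67×10⁻⁸) = 1.100×10⁸ K⁴.
T = (1.100×10⁸)^(1/4).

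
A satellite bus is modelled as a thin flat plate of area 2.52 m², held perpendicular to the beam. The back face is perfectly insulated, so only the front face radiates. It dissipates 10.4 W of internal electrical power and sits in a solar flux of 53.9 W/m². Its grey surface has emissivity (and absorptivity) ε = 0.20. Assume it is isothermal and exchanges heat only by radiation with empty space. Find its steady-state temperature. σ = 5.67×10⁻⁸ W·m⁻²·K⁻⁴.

T ≈ 190 K

At steady state, absorbed solar power + internal power = radiated power.
Absorbed: α·S·A_cross = 0.20·53.9·2.520 = 27.17 W (cross-section A).
Total input = 27.17 + 10.4 = 37.57 W.
Radiated: εσ·A_surf·T⁴ with A_surf = A = 2.520 m².
T⁴ = 37.57/(0.20·5.67×10⁻⁸·2.520) = 1.315×10⁹ K⁴.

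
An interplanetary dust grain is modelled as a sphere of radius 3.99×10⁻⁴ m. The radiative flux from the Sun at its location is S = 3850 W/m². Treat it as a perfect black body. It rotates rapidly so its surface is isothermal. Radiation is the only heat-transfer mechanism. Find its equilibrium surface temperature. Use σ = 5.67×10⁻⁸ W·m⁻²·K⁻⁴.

At equilibrium, absorbed power = emitted power.
Absorbing cross-section = πr² = 5.001×10⁻⁷ m²; emitting surface = 4πr² = 2.001×10⁻⁶ m² (ratio 4).
S·A_cross = εσ·A_surf·T⁴  ⇒  T⁴ = S/(4σ).
T⁴ = 1.00·3850/(4·5.67×10⁻⁸) = 1.698×10¹⁰ K⁴.
T = (1.698×10¹⁰)^(1/4).

T ≈ 361 K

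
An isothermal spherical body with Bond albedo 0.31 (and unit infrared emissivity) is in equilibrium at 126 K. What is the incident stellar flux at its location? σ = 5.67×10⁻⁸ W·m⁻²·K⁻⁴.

S ≈ 82.8 W/m²

(1−a)S·πr² = σ·4πr²·T⁴ ⇒ S = 4σT⁴/(1−a).
S = 4·5.67×10⁻⁸·2.520×10⁸/0.690.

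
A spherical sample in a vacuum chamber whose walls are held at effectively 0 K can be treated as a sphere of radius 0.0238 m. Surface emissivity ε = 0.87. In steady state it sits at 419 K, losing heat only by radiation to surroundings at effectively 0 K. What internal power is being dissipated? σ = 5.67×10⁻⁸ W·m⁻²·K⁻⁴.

P ≈ 10.8 W

Steady state: P = εσA T⁴.
A = 4πr² = 0.007118 m²; T⁴ = (419)⁴ = 3.082×10¹⁰ K⁴.
P = 0.87 × 5.67×10⁻⁸ × 0.007118 × 3.082×10¹⁰.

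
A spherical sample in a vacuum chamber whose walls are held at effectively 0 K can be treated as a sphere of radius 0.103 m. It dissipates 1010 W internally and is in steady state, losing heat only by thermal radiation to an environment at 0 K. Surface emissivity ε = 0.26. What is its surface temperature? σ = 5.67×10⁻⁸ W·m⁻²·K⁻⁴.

T ≈ 847 K

Steady state: internal power = radiated power, P = εσA T⁴.
Radiating area A = 4πr² = 0.1333 m².
T⁴ = P/(εσA) = 1010/(0.26·5.67×10⁻⁸·0.1333) = 5.139×10¹¹ K⁴.
T = (5.139×10¹¹)^(1/4).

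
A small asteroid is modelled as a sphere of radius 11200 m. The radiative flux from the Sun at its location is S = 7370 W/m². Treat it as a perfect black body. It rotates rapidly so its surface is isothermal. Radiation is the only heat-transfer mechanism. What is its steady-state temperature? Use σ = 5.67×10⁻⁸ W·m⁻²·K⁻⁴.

At equilibrium, absorbed power = emitted power.
Absorbing cross-section = πr² = 3.941×10⁸ m²; emitting surface = 4πr² = 1.576×10⁹ m² (ratio 4).
S·A_cross = εσ·A_surf·T⁴  ⇒  T⁴ = S/(4σ).
T⁴ = 1.00·7370/(4·5.67×10⁻⁸) = 3.250×10¹⁰ K⁴.
T = (3.250×10¹⁰)^(1/4).

T ≈ 425 K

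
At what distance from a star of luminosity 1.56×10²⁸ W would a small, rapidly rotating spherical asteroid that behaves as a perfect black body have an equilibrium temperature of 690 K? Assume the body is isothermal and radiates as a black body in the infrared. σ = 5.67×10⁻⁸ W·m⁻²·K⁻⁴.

d ≈ 1.55×10¹¹ m

For an isothermal black-emitting sphere, (1−a)S·πr² = σ·4πr²·T⁴ ⇒ S = 4σT⁴/(1−a).
S = 4·5.67×10⁻⁸·(690)⁴/1.00 = 51410 W/m².
Flux falls as S = L/(4πd²), so d = √(L/(4πS)) = √(1.56×10²⁸/(4π·51410)).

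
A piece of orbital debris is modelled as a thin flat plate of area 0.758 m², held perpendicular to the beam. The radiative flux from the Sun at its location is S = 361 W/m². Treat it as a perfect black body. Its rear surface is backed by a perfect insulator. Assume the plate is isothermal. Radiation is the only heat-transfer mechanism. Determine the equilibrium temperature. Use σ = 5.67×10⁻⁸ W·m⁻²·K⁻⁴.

At equilibrium, absorbed power = emitted power.
Absorbing cross-section = A = 0.7580 m²; emitting surface = A = 0.7580 m² (ratio 1).
S·A_cross = εσ·A_surf·T⁴  ⇒  T⁴ = S/(1σ).
T⁴ = 1.00·361/(1·5.67×10⁻⁸) = 6.367×10⁹ K⁴.
T = (6.367×10⁹)^(1/4).

T ≈ 282 K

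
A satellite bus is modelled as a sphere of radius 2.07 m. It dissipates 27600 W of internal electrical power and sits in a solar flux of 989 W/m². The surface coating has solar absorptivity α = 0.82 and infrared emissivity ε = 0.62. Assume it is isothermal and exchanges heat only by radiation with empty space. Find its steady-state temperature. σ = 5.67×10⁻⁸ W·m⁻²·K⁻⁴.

T ≈ 378 K

At steady state, absorbed solar power + internal power = radiated power.
Absorbed: α·S·A_cross = 0.82·989·13.46 = 10920 W (cross-section πr²).
Total input = 10920 + 27600 = 38520 W.
Radiated: εσ·A_surf·T⁴ with A_surf = 4πr² = 53.85 m².
T⁴ = 38520/(0.62·5.67×10⁻⁸·53.85) = 2.035×10¹⁰ K⁴.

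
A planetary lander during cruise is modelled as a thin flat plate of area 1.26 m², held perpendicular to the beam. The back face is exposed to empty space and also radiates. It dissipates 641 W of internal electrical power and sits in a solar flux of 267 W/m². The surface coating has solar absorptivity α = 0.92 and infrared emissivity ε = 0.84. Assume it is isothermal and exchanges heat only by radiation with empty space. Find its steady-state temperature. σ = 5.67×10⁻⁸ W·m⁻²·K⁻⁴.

At steady state, absorbed solar power + internal power = radiated power.
Absorbed: α·S·A_cross = 0.92·267·1.260 = 309.5 W (cross-section A).
Total input = 309.5 + 641 = 950.5 W.
Radiated: εσ·A_surf·T⁴ with A_surf = 2A = 2.520 m².
T⁴ = 950.5/(0.84·5.67×10⁻⁸·2.520) = 7.919×10⁹ K⁴.

T ≈ 298 K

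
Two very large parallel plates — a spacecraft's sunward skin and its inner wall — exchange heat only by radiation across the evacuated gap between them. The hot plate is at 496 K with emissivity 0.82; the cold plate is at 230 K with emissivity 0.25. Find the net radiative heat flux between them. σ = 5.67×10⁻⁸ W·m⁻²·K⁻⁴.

For two infinite grey parallel plates, q = σ(T₁⁴ − T₂⁴)/(1/ε₁ + 1/ε₂ − 1).
T₁⁴ − T₂⁴ = 6.052×10¹⁰ − 2.798×10⁹ = 5.773×10¹⁰ K⁴.
1/ε₁ + 1/ε₂ − 1 = 1.220 + 4.000 − 1 = 4.220.
q = 5.67×10⁻⁸ × 5.773×10¹⁰ / 4.220.

q ≈ 776 W/m²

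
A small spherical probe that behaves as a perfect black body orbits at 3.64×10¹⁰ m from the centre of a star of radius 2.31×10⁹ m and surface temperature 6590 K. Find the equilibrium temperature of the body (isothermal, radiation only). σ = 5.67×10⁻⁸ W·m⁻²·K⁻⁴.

The star's surface emits σT_*⁴; at distance d the flux is S = σT_*⁴(R_*/d)².
S = 5.67×10⁻⁸·(6590)⁴·(2.31×10⁹/3.64×10¹⁰)² = 4.307×10⁵ W/m².
For an isothermal sphere T⁴ = (1−a)S/(4σ) = 1.899×10¹² K⁴.

T ≈ 1170 K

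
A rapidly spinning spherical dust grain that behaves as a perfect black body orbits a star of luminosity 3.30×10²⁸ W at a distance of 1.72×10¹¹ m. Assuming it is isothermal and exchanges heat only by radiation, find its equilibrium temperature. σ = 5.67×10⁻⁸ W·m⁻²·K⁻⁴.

First find the stellar flux at distance d: S = L/(4πd²) = 3.30×10²⁸/(4π·(1.72×10¹¹)²) = 88770 W/m².
For an isothermal sphere, absorbed (1−a)S·πr² = emitted σ·4πr²·T⁴, so T⁴ = (1−a)S/(4σ).
T⁴ = 1.00·88770/(4·5.67×10⁻⁸) = 3.914×10¹¹ K⁴.

T ≈ 791 K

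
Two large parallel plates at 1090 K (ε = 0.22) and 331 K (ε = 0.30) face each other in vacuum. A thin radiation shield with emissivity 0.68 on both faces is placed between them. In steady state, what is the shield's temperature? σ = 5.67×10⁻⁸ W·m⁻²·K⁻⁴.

T_s ≈ 886 K

In steady state the net flux on the hot side equals that on the cold side.
σ(T₁⁴−T_s⁴)/D₁ = σ(T_s⁴−T₂⁴)/D₂, with D₁ = 1/ε₁+1/ε_s−1 = 5.016, D₂ = 1/ε_s+1/ε₂−1 = 3.804.
Solve for T_s⁴: T_s⁴ = (D₂·T₁⁴ + D₁·T₂⁴)/(D₁+D₂) = 6.156×10¹¹ K⁴.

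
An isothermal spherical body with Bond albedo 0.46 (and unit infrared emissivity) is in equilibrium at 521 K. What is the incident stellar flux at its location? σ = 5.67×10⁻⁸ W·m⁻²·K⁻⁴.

(1−a)S·πr² = σ·4πr²·T⁴ ⇒ S = 4σT⁴/(1−a).
S = 4·5.67×10⁻⁸·7.368×10¹⁰/0.540.

S ≈ 30900 W/m²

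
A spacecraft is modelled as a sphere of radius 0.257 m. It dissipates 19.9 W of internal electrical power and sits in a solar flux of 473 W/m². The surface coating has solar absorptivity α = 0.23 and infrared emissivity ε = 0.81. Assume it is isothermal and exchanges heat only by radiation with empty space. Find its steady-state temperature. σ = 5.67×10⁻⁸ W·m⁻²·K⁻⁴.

At steady state, absorbed solar power + internal power = radiated power.
Absorbed: α·S·A_cross = 0.23·473·0.2075 = 22.57 W (cross-section πr²).
Total input = 22.57 + 19.9 = 42.47 W.
Radiated: εσ·A_surf·T⁴ with A_surf = 4πr² = 0.8300 m².
T⁴ = 42.47/(0.81·5.67×10⁻⁸·0.8300) = 1.114×10⁹ K⁴.

T ≈ 183 K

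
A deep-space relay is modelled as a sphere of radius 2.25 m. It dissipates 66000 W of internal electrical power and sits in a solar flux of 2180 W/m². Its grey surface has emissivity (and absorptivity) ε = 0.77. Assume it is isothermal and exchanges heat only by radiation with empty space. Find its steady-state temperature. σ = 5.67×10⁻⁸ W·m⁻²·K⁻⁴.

T ≈ 427 K

At steady state, absorbed solar power + internal power = radiated power.
Absorbed: α·S·A_cross = 0.77·2180·15.90 = 26700 W (cross-section πr²).
Total input = 26700 + 66000 = 92700 W.
Radiated: εσ·A_surf·T⁴ with A_surf = 4πr² = 63.62 m².
T⁴ = 92700/(0.77·5.67×10⁻⁸·63.62) = 3.337×10¹⁰ K⁴.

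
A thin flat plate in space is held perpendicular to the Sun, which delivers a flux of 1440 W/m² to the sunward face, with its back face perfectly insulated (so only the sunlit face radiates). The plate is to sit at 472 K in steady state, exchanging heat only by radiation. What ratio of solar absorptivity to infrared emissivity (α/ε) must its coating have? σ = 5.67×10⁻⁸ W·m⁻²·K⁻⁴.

Balance: αS·A = εσ·1A·T⁴ ⇒ α/ε = σT⁴/S.
α/ε = 5.67×10⁻⁸·(472)⁴/1440 = 5.67×10⁻⁸·4.963×10¹⁰/1440.

α/ε ≈ 1.95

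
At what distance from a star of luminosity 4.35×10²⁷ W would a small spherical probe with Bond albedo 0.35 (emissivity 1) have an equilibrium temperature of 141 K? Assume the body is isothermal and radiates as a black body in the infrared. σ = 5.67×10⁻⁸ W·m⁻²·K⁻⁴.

d ≈ 1.58×10¹² m

For an isothermal black-emitting sphere, (1−a)S·πr² = σ·4πr²·T⁴ ⇒ S = 4σT⁴/(1−a).
S = 4·5.67×10⁻⁸·(141)⁴/0.650 = 137.9 W/m².
Flux falls as S = L/(4πd²), so d = √(L/(4πS)) = √(4.35×10²⁷/(4π·137.9)).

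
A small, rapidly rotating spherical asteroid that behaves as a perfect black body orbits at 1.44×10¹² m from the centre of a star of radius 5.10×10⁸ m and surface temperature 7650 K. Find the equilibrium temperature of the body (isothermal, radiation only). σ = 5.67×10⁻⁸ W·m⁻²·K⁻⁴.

The star's surface emits σT_*⁴; at distance d the flux is S = σT_*⁴(R_*/d)².
S = 5.67×10⁻⁸·(7650)⁴·(5.10×10⁸/1.44×10¹²)² = 24.36 W/m².
For an isothermal sphere T⁴ = (1−a)S/(4σ) = 1.074×10⁸ K⁴.

T ≈ 102 K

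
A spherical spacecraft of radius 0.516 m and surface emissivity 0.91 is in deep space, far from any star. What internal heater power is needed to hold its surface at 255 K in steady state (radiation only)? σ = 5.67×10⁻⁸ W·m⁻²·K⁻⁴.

P = εσ·4πr²·T⁴.
4πr² = 3.346 m²; T⁴ = 4.228×10⁹ K⁴.
P = 0.91·5.67×10⁻⁸·3.346·4.228×10⁹.

P ≈ 730 W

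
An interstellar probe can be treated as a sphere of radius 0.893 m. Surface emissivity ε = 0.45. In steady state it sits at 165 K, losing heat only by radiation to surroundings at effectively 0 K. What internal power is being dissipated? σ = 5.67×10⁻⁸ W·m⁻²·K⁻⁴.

P ≈ 190 W

Steady state: P = εσA T⁴.
A = 4πr² = 10.02 m²; T⁴ = (165)⁴ = 7.412×10⁸ K⁴.
P = 0.45 × 5.67×10⁻⁸ × 10.02 × 7.412×10⁸.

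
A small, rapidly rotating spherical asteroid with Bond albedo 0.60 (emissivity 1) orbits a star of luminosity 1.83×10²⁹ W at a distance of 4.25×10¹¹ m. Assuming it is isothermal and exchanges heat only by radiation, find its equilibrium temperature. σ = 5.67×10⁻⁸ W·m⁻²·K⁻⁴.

First find the stellar flux at distance d: S = L/(4πd²) = 1.83×10²⁹/(4π·(4.25×10¹¹)²) = 80620 W/m².
For an isothermal sphere, absorbed (1−a)S·πr² = emitted σ·4πr²·T⁴, so T⁴ = (1−a)S/(4σ).
T⁴ = 0.400·80620/(4·5.67×10⁻⁸) = 1.422×10¹¹ K⁴.

T ≈ 614 K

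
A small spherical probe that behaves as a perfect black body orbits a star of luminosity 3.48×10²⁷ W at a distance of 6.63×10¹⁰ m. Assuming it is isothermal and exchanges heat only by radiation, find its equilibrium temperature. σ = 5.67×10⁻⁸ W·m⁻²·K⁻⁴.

T ≈ 726 K

First find the stellar flux at distance d: S = L/(4πd²) = 3.48×10²⁷/(4π·(6.63×10¹⁰)²) = 63000 W/m².
For an isothermal sphere, absorbed (1−a)S·πr² = emitted σ·4πr²·T⁴, so T⁴ = (1−a)S/(4σ).
T⁴ = 1.00·63000/(4·5.67×10⁻⁸) = 2.778×10¹¹ K⁴.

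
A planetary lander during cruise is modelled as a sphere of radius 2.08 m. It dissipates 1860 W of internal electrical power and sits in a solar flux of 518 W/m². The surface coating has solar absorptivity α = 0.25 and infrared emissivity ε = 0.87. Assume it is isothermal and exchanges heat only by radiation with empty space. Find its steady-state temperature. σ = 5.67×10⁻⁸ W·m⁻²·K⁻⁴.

At steady state, absorbed solar power + internal power = radiated power.
Absorbed: α·S·A_cross = 0.25·518·13.59 = 1760 W (cross-section πr²).
Total input = 1760 + 1860 = 3620 W.
Radiated: εσ·A_surf·T⁴ with A_surf = 4πr² = 54.37 m².
T⁴ = 3620/(0.87·5.67×10⁻⁸·54.37) = 1.350×10⁹ K⁴.

T ≈ 192 K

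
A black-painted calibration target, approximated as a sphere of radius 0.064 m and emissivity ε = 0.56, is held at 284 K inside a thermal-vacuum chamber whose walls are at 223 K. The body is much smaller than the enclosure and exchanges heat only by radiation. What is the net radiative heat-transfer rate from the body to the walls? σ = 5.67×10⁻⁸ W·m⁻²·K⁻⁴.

For a small grey body in a large enclosure: P_net = εσA(T_body⁴ − T_wall⁴).
A = 4πr² = 0.05147 m²; T_body⁴ − T_wall⁴ = 6.505×10⁹ − 2.473×10⁹ = 4.032×10⁹ K⁴.
|P_net| = 0.56·5.67×10⁻⁸·0.05147·4.032×10⁹.

P_net ≈ 6.59 W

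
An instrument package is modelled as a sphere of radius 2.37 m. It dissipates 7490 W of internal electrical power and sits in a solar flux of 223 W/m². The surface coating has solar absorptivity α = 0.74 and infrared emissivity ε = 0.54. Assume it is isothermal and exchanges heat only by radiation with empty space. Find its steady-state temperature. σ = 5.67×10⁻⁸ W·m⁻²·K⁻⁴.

At steady state, absorbed solar power + internal power = radiated power.
Absorbed: α·S·A_cross = 0.74·223·17.65 = 2912 W (cross-section πr²).
Total input = 2912 + 7490 = 10400 W.
Radiated: εσ·A_surf·T⁴ with A_surf = 4πr² = 70.58 m².
T⁴ = 10400/(0.54·5.67×10⁻⁸·70.58) = 4.813×10⁹ K⁴.

T ≈ 263 K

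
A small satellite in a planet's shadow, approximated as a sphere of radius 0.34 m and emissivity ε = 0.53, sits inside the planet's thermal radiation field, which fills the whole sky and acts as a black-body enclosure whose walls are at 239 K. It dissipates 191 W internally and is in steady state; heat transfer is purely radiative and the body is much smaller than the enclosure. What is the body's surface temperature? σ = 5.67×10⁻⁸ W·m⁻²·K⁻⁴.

For a small grey body in a large enclosure, net radiated power = εσA(T⁴ − T_w⁴).
Steady state: P = εσA(T⁴ − T_w⁴) with A = 4πr² = 1.453 m².
T⁴ = P/(εσA) + T_w⁴ = 191/(0.53·5.67×10⁻⁸·1.453) + (239)⁴
    = 4.375×10⁹ + 3.263×10⁹ = 7.638×10⁹ K⁴.

T ≈ 296 K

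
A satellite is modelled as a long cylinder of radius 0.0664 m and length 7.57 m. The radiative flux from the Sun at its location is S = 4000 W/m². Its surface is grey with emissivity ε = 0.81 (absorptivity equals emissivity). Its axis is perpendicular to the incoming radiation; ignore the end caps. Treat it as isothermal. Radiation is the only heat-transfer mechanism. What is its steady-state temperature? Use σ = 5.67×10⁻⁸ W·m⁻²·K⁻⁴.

At equilibrium, absorbed power = emitted power.
Absorbing cross-section = 2rL = 1.005 m²; emitting surface = 2πrL = 3.158 m² (ratio π).
εS·A_cross = εσ·A_surf·T⁴  ⇒  T⁴ = S/(πσ)   (ε cancels).
T⁴ = 4000/(π·5.67×10⁻⁸) = 2.246×10¹⁰ K⁴.
T = (2.246×10¹⁰)^(1/4).

T ≈ 387 K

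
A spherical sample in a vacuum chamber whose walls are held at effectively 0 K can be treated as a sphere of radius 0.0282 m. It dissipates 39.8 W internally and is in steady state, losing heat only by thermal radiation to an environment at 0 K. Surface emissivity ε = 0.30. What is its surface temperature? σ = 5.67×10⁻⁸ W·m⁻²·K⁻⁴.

Steady state: internal power = radiated power, P = εσA T⁴.
Radiating area A = 4πr² = 0.009993 m².
T⁴ = P/(εσA) = 39.8/(0.30·5.67×10⁻⁸·0.009993) = 2.341×10¹¹ K⁴.
T = (2.341×10¹¹)^(1/4).

T ≈ 696 K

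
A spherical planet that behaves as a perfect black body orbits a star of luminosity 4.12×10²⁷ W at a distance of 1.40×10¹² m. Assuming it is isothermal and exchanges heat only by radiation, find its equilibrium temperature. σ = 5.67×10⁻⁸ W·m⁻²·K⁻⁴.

First find the stellar flux at distance d: S = L/(4πd²) = 4.12×10²⁷/(4π·(1.40×10¹²)²) = 167.3 W/m².
For an isothermal sphere, absorbed (1−a)S·πr² = emitted σ·4πr²·T⁴, so T⁴ = (1−a)S/(4σ).
T⁴ = 1.00·167.3/(4·5.67×10⁻⁸) = 7.375×10⁸ K⁴.

T ≈ 165 K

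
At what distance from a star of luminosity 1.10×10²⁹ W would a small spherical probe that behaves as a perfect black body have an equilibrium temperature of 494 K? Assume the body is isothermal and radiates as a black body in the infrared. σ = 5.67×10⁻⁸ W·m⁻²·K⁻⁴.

For an isothermal black-emitting sphere, (1−a)S·πr² = σ·4πr²·T⁴ ⇒ S = 4σT⁴/(1−a).
S = 4·5.67×10⁻⁸·(494)⁴/1.00 = 13510 W/m².
Flux falls as S = L/(4πd²), so d = √(L/(4πS)) = √(1.10×10²⁹/(4π·13510)).

d ≈ 8.05×10¹¹ m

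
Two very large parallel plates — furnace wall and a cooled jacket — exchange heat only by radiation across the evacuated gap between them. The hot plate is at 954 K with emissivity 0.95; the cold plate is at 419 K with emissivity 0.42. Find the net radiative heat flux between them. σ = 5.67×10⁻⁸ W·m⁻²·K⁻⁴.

For two infinite grey parallel plates, q = σ(T₁⁴ − T₂⁴)/(1/ε₁ + 1/ε₂ − 1).
T₁⁴ − T₂⁴ = 8.283×10¹¹ − 3.082×10¹⁰ = 7.975×10¹¹ K⁴.
1/ε₁ + 1/ε₂ − 1 = 1.053 + 2.381 − 1 = 2.434.
q = 5.67×10⁻⁸ × 7.975×10¹¹ / 2.434.

q ≈ 18600 W/m²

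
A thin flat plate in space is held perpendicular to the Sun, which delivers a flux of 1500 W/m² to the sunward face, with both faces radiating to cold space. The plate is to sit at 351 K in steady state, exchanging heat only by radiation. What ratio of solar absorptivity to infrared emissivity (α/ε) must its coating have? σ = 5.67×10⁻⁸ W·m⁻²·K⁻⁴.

Balance: αS·A = εσ·2A·T⁴ ⇒ α/ε = 2σT⁴/S.
α/ε = 2·5.67×10⁻⁸·(351)⁴/1500 = 2·5.67×10⁻⁸·1.518×10¹⁰/1500.

α/ε ≈ 1.15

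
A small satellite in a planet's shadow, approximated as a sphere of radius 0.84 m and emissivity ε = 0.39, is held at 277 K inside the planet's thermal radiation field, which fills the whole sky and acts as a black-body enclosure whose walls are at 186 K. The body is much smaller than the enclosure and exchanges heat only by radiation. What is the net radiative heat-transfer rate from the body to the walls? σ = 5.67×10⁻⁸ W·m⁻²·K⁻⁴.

For a small grey body in a large enclosure: P_net = εσA(T_body⁴ − T_wall⁴).
A = 4πr² = 8.867 m²; T_body⁴ − T_wall⁴ = 5.887×10⁹ − 1.197×10⁹ = 4.690×10⁹ K⁴.
|P_net| = 0.39·5.67×10⁻⁸·8.867·4.690×10⁹.

P_net ≈ 920 W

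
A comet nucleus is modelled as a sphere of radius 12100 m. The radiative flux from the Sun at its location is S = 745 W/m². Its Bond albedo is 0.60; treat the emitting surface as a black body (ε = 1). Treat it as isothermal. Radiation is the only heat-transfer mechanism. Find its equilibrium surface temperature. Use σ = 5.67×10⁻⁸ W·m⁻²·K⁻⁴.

At equilibrium, absorbed power = emitted power.
Absorbing cross-section = πr² = 4.600×10⁸ m²; emitting surface = 4πr² = 1.840×10⁹ m² (ratio 4).
(1−a)S·A_cross = εσ·A_surf·T⁴  ⇒  T⁴ = (1−a)S/(4σ).
T⁴ = 0.400·745/(4·5.67×10⁻⁸) = 1.314×10⁹ K⁴.
T = (1.314×10⁹)^(1/4).

T ≈ 190 K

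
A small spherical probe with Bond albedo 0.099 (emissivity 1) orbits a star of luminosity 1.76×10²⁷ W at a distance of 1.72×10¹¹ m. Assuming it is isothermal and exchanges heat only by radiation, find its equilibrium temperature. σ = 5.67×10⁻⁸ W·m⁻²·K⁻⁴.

T ≈ 370 K

First find the stellar flux at distance d: S = L/(4πd²) = 1.76×10²⁷/(4π·(1.72×10¹¹)²) = 4734 W/m².
For an isothermal sphere, absorbed (1−a)S·πr² = emitted σ·4πr²·T⁴, so T⁴ = (1−a)S/(4σ).
T⁴ = 0.901·4734/(4·5.67×10⁻⁸) = 1.881×10¹⁰ K⁴.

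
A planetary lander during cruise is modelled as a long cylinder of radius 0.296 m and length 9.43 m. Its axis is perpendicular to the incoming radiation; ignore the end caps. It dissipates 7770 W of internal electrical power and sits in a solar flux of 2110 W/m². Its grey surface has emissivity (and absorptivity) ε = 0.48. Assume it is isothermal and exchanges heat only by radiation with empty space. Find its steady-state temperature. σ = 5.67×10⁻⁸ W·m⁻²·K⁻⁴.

At steady state, absorbed solar power + internal power = radiated power.
Absorbed: α·S·A_cross = 0.48·2110·5.583 = 5654 W (cross-section 2rL).
Total input = 5654 + 7770 = 13420 W.
Radiated: εσ·A_surf·T⁴ with A_surf = 2πrL = 17.54 m².
T⁴ = 13420/(0.48·5.67×10⁻⁸·17.54) = 2.812×10¹⁰ K⁴.

T ≈ 410 K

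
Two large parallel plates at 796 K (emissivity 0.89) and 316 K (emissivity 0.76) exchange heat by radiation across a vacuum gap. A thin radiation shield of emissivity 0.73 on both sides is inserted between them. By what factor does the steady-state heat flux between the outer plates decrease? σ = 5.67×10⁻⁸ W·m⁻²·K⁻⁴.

Without shield: q₀ = σΔ(T⁴)/(1/ε₁+1/ε₂−1) with denominator 1.439.
With shield the two gaps are in series; the resistances add: (1/ε₁+1/ε_s−1)+(1/ε_s+1/ε₂−1) = 1.493+1.686 = 3.179.
Heat-flux ratio q₀/q = 3.179/1.439.

factor ≈ 2.21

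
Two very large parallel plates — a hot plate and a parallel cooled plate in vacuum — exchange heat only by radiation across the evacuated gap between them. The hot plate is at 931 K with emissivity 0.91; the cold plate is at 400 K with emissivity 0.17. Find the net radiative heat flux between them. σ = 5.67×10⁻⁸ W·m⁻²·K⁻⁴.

q ≈ 6880 W/m²

For two infinite grey parallel plates, q = σ(T₁⁴ − T₂⁴)/(1/ε₁ + 1/ε₂ − 1).
T₁⁴ − T₂⁴ = 7.513×10¹¹ − 2.560×10¹⁰ = 7.257×10¹¹ K⁴.
1/ε₁ + 1/ε₂ − 1 = 1.099 + 5.882 − 1 = 5.981.
q = 5.67×10⁻⁸ × 7.257×10¹¹ / 5.981.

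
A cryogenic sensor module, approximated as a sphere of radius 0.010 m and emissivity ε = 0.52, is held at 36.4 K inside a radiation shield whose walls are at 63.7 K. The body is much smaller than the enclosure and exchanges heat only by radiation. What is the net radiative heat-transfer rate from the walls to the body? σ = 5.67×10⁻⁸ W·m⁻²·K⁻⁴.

P_net ≈ 5.45×10⁻⁴ W

For a small grey body in a large enclosure: P_net = εσA(T_body⁴ − T_wall⁴).
A = 4πr² = 0.001257 m²; T_body⁴ − T_wall⁴ = 1.756×10⁶ − 1.646×10⁷ = -1.471×10⁷ K⁴.
|P_net| = 0.52·5.67×10⁻⁸·0.001257·1.471×10⁷.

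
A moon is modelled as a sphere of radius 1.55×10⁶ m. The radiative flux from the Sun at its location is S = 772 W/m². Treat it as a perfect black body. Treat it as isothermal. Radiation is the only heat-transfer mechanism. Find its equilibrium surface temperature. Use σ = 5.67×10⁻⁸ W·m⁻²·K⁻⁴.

At equilibrium, absorbed power = emitted power.
Absorbing cross-section = πr² = 7.548×10¹² m²; emitting surface = 4πr² = 3.019×10¹³ m² (ratio 4).
S·A_cross = εσ·A_surf·T⁴  ⇒  T⁴ = S/(4σ).
T⁴ = 1.00·772/(4·5.67×10⁻⁸) = 3.404×10⁹ K⁴.
T = (3.404×10⁹)^(1/4).

T ≈ 242 K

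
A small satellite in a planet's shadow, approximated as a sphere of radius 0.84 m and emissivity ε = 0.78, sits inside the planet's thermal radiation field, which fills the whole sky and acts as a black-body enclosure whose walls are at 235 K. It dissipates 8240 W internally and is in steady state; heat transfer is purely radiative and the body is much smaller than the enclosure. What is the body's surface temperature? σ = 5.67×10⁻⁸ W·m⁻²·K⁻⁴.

For a small grey body in a large enclosure, net radiated power = εσA(T⁴ − T_w⁴).
Steady state: P = εσA(T⁴ − T_w⁴) with A = 4πr² = 8.867 m².
T⁴ = P/(εσA) + T_w⁴ = 8240/(0.78·5.67×10⁻⁸·8.867) + (235)⁴
    = 2.101×10¹⁰ + 3.050×10⁹ = 2.406×10¹⁰ K⁴.

T ≈ 394 K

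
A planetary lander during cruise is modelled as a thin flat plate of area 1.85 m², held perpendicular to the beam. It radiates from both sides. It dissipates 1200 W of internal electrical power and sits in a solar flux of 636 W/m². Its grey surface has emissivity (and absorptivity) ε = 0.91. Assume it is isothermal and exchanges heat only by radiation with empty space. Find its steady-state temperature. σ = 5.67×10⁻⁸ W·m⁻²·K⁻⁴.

At steady state, absorbed solar power + internal power = radiated power.
Absorbed: α·S·A_cross = 0.91·636·1.850 = 1071 W (cross-section A).
Total input = 1071 + 1200 = 2271 W.
Radiated: εσ·A_surf·T⁴ with A_surf = 2A = 3.700 m².
T⁴ = 2271/(0.91·5.67×10⁻⁸·3.700) = 1.189×10¹⁰ K⁴.

T ≈ 330 K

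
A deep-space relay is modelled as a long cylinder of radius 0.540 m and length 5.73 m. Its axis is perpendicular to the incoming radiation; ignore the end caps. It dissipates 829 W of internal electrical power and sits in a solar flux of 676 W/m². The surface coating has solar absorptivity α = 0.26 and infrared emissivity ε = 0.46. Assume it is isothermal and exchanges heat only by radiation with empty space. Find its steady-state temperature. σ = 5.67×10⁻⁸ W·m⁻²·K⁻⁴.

At steady state, absorbed solar power + internal power = radiated power.
Absorbed: α·S·A_cross = 0.26·676·6.188 = 1088 W (cross-section 2rL).
Total input = 1088 + 829 = 1917 W.
Radiated: εσ·A_surf·T⁴ with A_surf = 2πrL = 19.44 m².
T⁴ = 1917/(0.46·5.67×10⁻⁸·19.44) = 3.780×10⁹ K⁴.

T ≈ 248 K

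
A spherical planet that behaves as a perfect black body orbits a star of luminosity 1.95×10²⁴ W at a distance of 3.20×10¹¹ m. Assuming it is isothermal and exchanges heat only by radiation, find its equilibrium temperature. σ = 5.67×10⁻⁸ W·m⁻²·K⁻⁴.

T ≈ 50.8 K

First find the stellar flux at distance d: S = L/(4πd²) = 1.95×10²⁴/(4π·(3.20×10¹¹)²) = 1.515 W/m².
For an isothermal sphere, absorbed (1−a)S·πr² = emitted σ·4πr²·T⁴, so T⁴ = (1−a)S/(4σ).
T⁴ = 1.00·1.515/(4·5.67×10⁻⁸) = 6.682×10⁶ K⁴.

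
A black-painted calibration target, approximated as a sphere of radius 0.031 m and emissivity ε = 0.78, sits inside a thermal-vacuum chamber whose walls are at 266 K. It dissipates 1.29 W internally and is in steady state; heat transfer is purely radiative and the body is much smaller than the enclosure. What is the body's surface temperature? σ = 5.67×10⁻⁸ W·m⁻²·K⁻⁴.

For a small grey body in a large enclosure, net radiated power = εσA(T⁴ − T_w⁴).
Steady state: P = εσA(T⁴ − T_w⁴) with A = 4πr² = 0.01208 m².
T⁴ = P/(εσA) + T_w⁴ = 1.29/(0.78·5.67×10⁻⁸·0.01208) + (266)⁴
    = 2.415×10⁹ + 5.006×10⁹ = 7.422×10⁹ K⁴.

T ≈ 294 K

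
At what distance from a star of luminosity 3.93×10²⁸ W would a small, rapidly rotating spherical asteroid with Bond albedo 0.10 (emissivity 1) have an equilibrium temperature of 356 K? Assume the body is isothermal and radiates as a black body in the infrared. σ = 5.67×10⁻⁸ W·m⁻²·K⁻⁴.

d ≈ 8.79×10¹¹ m

For an isothermal black-emitting sphere, (1−a)S·πr² = σ·4πr²·T⁴ ⇒ S = 4σT⁴/(1−a).
S = 4·5.67×10⁻⁸·(356)⁴/0.900 = 4048 W/m².
Flux falls as S = L/(4πd²), so d = √(L/(4πS)) = √(3.93×10²⁸/(4π·4048)).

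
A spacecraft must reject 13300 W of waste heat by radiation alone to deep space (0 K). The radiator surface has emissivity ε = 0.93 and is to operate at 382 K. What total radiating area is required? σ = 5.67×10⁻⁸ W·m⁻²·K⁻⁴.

A ≈ 11.8 m²

P = εσA T⁴ ⇒ A = P/(εσT⁴).
T⁴ = 2.129×10¹⁰ K⁴.
A = 13300/(0.93 × 5.67×10⁻⁸ × 2.129×10¹⁰).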